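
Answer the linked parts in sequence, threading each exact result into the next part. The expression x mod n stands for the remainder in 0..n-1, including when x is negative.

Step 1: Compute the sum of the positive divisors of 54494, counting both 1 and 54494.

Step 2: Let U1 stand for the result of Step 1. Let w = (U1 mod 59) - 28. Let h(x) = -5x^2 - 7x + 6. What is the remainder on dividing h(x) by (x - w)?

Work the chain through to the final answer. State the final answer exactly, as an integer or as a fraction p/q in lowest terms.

Step 1: 54494 = 2 * 11 * 2477; sigma = (1 + 2) * (1 + 11) * (1 + 2477) = 3 * 12 * 2478 = 89208; answer 89208
Step 2: U1 = 89208; w = -28; remainder = value at the root: -5*(-28)^2 - 7*(-28)^1 + 6 = (-3920) + (196) + (6) = -3718; answer -3718

-3718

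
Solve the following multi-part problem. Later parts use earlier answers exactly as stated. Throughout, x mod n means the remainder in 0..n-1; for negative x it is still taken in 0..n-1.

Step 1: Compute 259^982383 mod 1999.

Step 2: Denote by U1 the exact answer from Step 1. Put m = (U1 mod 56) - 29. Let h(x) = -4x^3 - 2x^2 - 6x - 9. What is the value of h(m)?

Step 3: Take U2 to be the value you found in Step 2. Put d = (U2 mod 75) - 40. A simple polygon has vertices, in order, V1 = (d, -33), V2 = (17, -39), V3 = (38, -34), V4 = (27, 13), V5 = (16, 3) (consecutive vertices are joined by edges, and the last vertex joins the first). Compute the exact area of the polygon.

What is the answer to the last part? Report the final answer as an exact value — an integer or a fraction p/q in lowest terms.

Step 1: squarings mod 1999: 259^1=259, 259^2=1114, 259^4=1616, 259^8=762, 259^16=934, 259^32=792, 259^64=1577, 259^128=173, 259^256=1943, 259^512=1137, 259^1024=1415, 259^2048=1226, 259^4096=1827, 259^8192=1598, 259^16384=881, 259^32768=549, 259^65536=1551, 259^131072=804, 259^262144=739, 259^524288=394; 259^982383 = 259^1 * 259^2 * 259^4 * 259^8 * 259^32 * 259^64 * 259^256 * 259^1024 * 259^2048 * 259^4096 * 259^8192 * 259^16384 * 259^32768 * 259^131072 * 259^262144 * 259^524288 = 1230 (mod 1999); answer 1230
Step 2: U1 = 1230; m = 25; -4*(25)^3 - 2*(25)^2 - 6*(25)^1 - 9 = (-62500) + (-1250) + (-150) + (-9) = -63909; answer -63909
Step 3: U2 = -63909; d = 26; cross terms: (26*-39 - 17*-33)=-453, (17*-34 - 38*-39)=904, (38*13 - 27*-34)=1412, (27*3 - 16*13)=-127, (16*-33 - 26*3)=-606; twice the area = |1130| = 1130; area = 565; answer 565

565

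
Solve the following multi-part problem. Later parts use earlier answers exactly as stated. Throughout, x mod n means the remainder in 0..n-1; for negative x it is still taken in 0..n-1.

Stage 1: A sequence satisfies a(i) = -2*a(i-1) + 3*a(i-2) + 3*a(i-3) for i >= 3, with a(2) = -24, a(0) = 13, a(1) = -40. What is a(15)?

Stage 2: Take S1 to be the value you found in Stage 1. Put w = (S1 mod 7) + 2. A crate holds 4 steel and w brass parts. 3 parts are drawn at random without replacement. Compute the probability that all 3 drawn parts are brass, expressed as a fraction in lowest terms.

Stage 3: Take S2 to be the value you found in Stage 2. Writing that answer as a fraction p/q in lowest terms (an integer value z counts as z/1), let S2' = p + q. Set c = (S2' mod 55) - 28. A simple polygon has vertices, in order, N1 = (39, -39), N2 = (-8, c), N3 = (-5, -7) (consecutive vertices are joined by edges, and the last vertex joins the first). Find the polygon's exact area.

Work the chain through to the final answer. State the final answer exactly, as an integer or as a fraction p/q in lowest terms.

Stage 1: a(3) = -2*(-24) + 3*(-40) + 3*(13) = -33; iterating: a(3)=-33, a(4)=-126, a(5)=81, a(6)=-639, a(7)=1143, a(8)=-3960, a(9)=9432, a(10)=-27315, a(11)=71046, a(12)=-195741, a(13)=522675, a(14)=-1419435, a(15)=3819672; answer 3819672
Stage 2: S1 = 3819672; w = 5; total draws C(9,3) = 84; favorable C(5,3) = 10; P = 5/42; answer 5/42
Stage 3: S2 = 5/42; threaded value p + q = 47; c = 19; cross terms: (39*19 - -8*-39)=429, (-8*-7 - -5*19)=151, (-5*-39 - 39*-7)=468; twice the area = |1048| = 1048; area = 524; answer 524

524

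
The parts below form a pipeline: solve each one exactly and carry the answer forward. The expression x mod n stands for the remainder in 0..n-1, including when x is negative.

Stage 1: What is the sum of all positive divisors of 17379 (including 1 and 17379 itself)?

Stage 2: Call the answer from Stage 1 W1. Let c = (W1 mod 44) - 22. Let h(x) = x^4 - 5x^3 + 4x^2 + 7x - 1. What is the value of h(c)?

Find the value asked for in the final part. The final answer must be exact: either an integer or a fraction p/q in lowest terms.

25577

Stage 1: 17379 = 3^2 * 1931; sigma = (1 + 3 + 9) * (1 + 1931) = 13 * 1932 = 25116; answer 25116
Stage 2: W1 = 25116; c = 14; 1*(14)^4 - 5*(14)^3 + 4*(14)^2 + 7*(14)^1 - 1 = (38416) + (-13720) + (784) + (98) + (-1) = 25577; answer 25577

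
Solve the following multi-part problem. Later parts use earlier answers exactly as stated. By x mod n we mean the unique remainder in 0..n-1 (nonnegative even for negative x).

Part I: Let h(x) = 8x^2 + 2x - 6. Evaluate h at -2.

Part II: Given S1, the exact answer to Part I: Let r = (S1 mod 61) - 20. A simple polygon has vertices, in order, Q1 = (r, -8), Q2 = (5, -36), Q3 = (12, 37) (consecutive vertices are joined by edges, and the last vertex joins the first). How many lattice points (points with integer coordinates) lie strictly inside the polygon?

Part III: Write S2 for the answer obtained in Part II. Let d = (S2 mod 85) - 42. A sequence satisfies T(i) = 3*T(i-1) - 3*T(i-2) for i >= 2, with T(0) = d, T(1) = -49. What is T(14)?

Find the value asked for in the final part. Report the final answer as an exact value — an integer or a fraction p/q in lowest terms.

Part I: 8*(-2)^2 + 2*(-2)^1 - 6 = (32) + (-4) + (-6) = 22; answer 22
Part II: S1 = 22; r = 2; cross terms: (2*-36 - 5*-8)=-32, (5*37 - 12*-36)=617, (12*-8 - 2*37)=-170; twice the area = |415| = 415; area = 415/2; boundary points = 1 + 1 + 5 = 7; strictly interior points = area - boundary/2 + 1 = 205; answer 205
Part III: S2 = 205; d = -7; T(2) = 3*(-49) - 3*(-7) = -126; iterating: T(2)=-126, T(3)=-231, T(4)=-315, T(5)=-252, T(6)=189, T(7)=1323, T(8)=3402, T(9)=6237, T(10)=8505, T(11)=6804, T(12)=-5103, T(13)=-35721, T(14)=-91854; answer -91854

-91854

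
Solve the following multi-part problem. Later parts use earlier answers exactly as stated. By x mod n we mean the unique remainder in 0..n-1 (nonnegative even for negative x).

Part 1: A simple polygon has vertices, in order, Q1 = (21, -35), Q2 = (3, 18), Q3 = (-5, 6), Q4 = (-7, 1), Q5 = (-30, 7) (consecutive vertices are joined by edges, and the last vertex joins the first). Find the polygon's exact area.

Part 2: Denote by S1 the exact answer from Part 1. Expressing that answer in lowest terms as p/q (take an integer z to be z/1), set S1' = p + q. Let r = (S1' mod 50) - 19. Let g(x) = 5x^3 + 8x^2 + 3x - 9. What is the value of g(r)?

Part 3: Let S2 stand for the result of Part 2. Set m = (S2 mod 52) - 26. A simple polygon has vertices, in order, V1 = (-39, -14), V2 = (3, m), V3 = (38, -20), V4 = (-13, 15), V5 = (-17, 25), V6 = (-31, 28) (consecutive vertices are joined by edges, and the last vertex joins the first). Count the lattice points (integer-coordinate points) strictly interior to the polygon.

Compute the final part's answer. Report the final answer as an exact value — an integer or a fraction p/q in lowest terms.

Part 1: cross terms: (21*18 - 3*-35)=483, (3*6 - -5*18)=108, (-5*1 - -7*6)=37, (-7*7 - -30*1)=-19, (-30*-35 - 21*7)=903; twice the area = |1512| = 1512; area = 756; answer 756
Part 2: S1 = 756; threaded value p + q = 757; r = -12; 5*(-12)^3 + 8*(-12)^2 + 3*(-12)^1 - 9 = (-8640) + (1152) + (-36) + (-9) = -7533; answer -7533
Part 3: S2 = -7533; m = -19; cross terms: (-39*-19 - 3*-14)=783, (3*-20 - 38*-19)=662, (38*15 - -13*-20)=310, (-13*25 - -17*15)=-70, (-17*28 - -31*25)=299, (-31*-14 - -39*28)=1526; twice the area = |3510| = 3510; area = 1755; boundary points = 1 + 1 + 1 + 2 + 1 + 2 = 8; strictly interior points = area - boundary/2 + 1 = 1752; answer 1752

1752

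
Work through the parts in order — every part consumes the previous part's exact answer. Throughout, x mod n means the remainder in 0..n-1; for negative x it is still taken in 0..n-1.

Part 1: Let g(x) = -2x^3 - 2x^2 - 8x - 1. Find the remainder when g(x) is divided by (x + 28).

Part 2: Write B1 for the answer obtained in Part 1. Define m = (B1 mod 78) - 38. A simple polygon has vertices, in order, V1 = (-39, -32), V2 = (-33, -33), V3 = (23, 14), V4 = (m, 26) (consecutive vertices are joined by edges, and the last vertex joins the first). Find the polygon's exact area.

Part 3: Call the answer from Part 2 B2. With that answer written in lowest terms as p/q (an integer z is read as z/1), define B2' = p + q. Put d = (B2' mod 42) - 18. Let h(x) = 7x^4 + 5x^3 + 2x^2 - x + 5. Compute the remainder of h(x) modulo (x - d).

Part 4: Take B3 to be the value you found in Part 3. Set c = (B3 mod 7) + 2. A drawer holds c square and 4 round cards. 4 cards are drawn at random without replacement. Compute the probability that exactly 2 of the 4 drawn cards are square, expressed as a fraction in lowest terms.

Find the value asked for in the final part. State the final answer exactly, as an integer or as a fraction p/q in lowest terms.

18/35

Part 1: remainder = value at the root: -2*(-28)^3 - 2*(-28)^2 - 8*(-28)^1 - 1 = (43904) + (-1568) + (224) + (-1) = 42559; answer 42559
Part 2: B1 = 42559; m = 11; cross terms: (-39*-33 - -33*-32)=231, (-33*14 - 23*-33)=297, (23*26 - 11*14)=444, (11*-32 - -39*26)=662; twice the area = |1634| = 1634; area = 817; answer 817
Part 3: B2 = 817; threaded value p + q = 818; d = 2; remainder = value at the root: 7*(2)^4 + 5*(2)^3 + 2*(2)^2 - 1*(2)^1 + 5 = (112) + (40) + (8) + (-2) + (5) = 163; answer 163
Part 4: B3 = 163; c = 4; total draws C(8,4) = 70; favorable C(4,2)*C(4,2) = 36; P = 18/35; answer 18/35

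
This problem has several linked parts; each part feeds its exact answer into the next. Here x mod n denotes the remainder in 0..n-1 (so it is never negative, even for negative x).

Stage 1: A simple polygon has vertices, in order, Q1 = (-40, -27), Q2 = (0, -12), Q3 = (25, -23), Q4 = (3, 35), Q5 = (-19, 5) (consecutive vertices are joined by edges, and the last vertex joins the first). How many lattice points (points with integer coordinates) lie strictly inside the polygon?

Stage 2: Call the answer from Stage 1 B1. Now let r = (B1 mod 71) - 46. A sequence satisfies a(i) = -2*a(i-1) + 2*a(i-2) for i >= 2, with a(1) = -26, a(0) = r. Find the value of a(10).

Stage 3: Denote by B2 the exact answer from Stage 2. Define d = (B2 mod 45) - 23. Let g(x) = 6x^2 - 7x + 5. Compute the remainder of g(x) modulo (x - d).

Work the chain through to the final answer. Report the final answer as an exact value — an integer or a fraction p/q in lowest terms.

Stage 1: cross terms: (-40*-12 - 0*-27)=480, (0*-23 - 25*-12)=300, (25*35 - 3*-23)=944, (3*5 - -19*35)=680, (-19*-27 - -40*5)=713; twice the area = |3117| = 3117; area = 3117/2; boundary points = 5 + 1 + 2 + 2 + 1 = 11; strictly interior points = area - boundary/2 + 1 = 1554; answer 1554
Stage 2: B1 = 1554; r = 17; a(2) = -2*(-26) + 2*(17) = 86; iterating: a(2)=86, a(3)=-224, a(4)=620, a(5)=-1688, a(6)=4616, a(7)=-12608, a(8)=34448, a(9)=-94112, a(10)=257120; answer 257120
Stage 3: B2 = 257120; d = 12; remainder = value at the root: 6*(12)^2 - 7*(12)^1 + 5 = (864) + (-84) + (5) = 785; answer 785

785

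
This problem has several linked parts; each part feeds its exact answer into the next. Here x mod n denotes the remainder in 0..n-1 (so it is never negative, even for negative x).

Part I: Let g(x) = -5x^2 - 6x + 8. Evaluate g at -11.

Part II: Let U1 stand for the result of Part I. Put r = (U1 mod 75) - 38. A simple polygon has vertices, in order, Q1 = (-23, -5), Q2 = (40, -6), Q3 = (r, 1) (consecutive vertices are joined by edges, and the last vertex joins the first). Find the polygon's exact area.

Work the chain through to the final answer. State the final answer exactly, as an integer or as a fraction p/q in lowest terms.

216

Part I: -5*(-11)^2 - 6*(-11)^1 + 8 = (-605) + (66) + (8) = -531; answer -531
Part II: U1 = -531; r = 31; cross terms: (-23*-6 - 40*-5)=338, (40*1 - 31*-6)=226, (31*-5 - -23*1)=-132; twice the area = |432| = 432; area = 216; answer 216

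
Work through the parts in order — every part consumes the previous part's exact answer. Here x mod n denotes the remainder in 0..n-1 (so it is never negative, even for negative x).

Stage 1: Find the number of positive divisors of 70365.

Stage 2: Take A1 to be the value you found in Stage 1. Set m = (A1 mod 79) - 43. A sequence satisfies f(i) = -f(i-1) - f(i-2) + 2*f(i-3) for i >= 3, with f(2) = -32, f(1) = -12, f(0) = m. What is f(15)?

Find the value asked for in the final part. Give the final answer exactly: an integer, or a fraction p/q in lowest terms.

Stage 1: 70365 = 3 * 5 * 4691; number of divisors = (1+1) * (1+1) * (1+1) = 8; answer 8
Stage 2: A1 = 8; m = -35; f(3) = -1*(-32) - 1*(-12) + 2*(-35) = -26; iterating: f(3)=-26, f(4)=34, f(5)=-72, f(6)=-14, f(7)=154, f(8)=-284, f(9)=102, f(10)=490, f(11)=-1160, f(12)=874, f(13)=1266, f(14)=-4460, f(15)=4942; answer 4942

4942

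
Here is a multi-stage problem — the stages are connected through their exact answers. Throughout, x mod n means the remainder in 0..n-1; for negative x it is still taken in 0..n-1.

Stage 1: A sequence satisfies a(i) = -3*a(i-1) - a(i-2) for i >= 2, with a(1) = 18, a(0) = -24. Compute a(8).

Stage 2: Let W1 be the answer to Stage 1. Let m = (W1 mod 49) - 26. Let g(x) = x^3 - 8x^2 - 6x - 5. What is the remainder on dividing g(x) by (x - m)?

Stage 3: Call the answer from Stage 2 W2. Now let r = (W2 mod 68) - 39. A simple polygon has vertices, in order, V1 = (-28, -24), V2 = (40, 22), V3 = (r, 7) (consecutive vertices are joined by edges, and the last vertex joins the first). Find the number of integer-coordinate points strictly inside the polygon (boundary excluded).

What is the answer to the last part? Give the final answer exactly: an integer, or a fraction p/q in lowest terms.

777

Stage 1: a(2) = -3*(18) - 1*(-24) = -30; iterating: a(2)=-30, a(3)=72, a(4)=-186, a(5)=486, a(6)=-1272, a(7)=3330, a(8)=-8718; answer -8718
Stage 2: W1 = -8718; m = -22; remainder = value at the root: 1*(-22)^3 - 8*(-22)^2 - 6*(-22)^1 - 5 = (-10648) + (-3872) + (132) + (-5) = -14393; answer -14393
Stage 3: W2 = -14393; r = -16; cross terms: (-28*22 - 40*-24)=344, (40*7 - -16*22)=632, (-16*-24 - -28*7)=580; twice the area = |1556| = 1556; area = 778; boundary points = 2 + 1 + 1 = 4; strictly interior points = area - boundary/2 + 1 = 777; answer 777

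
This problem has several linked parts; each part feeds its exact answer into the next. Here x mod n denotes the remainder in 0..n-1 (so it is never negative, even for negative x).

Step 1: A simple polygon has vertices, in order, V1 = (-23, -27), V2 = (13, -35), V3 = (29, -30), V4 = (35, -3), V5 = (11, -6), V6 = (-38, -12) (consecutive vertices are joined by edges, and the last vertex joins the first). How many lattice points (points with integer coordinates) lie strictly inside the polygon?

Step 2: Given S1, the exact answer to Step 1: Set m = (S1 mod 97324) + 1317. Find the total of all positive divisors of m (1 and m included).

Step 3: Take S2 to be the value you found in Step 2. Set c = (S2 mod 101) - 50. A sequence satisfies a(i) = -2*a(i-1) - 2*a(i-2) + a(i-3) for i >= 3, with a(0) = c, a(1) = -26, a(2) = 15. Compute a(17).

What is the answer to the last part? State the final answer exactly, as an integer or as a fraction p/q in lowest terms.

Step 1: cross terms: (-23*-35 - 13*-27)=1156, (13*-30 - 29*-35)=625, (29*-3 - 35*-30)=963, (35*-6 - 11*-3)=-177, (11*-12 - -38*-6)=-360, (-38*-27 - -23*-12)=750; twice the area = |2957| = 2957; area = 2957/2; boundary points = 4 + 1 + 3 + 3 + 1 + 15 = 27; strictly interior points = area - boundary/2 + 1 = 1466; answer 1466
Step 2: S1 = 1466; m = 2783; 2783 = 11^2 * 23; sigma = (1 + 11 + 121) * (1 + 23) = 133 * 24 = 3192; answer 3192
Step 3: S2 = 3192; c = 11; a(3) = -2*(15) - 2*(-26) + 1*(11) = 33; iterating: a(3)=33, a(4)=-122, a(5)=193, a(6)=-109, a(7)=-290, a(8)=991, a(9)=-1511, a(10)=750, a(11)=2513, a(12)=-8037, a(13)=11798, a(14)=-5009, a(15)=-21615, a(16)=65046, a(17)=-91871; answer -91871

-91871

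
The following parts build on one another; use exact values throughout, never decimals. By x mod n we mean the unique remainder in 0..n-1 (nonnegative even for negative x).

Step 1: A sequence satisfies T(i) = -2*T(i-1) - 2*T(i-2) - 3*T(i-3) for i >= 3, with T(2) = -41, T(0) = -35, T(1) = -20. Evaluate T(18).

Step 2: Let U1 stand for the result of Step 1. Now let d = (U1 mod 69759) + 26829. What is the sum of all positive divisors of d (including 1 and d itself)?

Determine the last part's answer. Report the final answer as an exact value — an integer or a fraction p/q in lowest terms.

54208

Step 1: T(3) = -2*(-41) - 2*(-20) - 3*(-35) = 227; iterating: T(3)=227, T(4)=-312, T(5)=293, T(6)=-643, T(7)=1636, T(8)=-2865, T(9)=4387, T(10)=-7952, T(11)=15725, T(12)=-28707, T(13)=49820, T(14)=-89401, T(15)=165283, T(16)=-301224, T(17)=540085, T(18)=-973571; answer -973571
Step 2: U1 = -973571; d = 29884; 29884 = 2^2 * 31 * 241; sigma = (1 + 2 + 4) * (1 + 31) * (1 + 241) = 7 * 32 * 242 = 54208; answer 54208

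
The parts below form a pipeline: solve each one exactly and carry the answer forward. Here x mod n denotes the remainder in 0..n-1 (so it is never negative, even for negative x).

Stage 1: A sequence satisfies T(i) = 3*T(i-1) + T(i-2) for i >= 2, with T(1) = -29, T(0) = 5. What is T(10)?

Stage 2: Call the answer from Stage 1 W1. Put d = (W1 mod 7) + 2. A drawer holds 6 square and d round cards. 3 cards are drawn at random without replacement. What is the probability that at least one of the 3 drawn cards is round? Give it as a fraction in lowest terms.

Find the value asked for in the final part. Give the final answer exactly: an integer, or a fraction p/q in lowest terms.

133/143

Stage 1: T(2) = 3*(-29) + 1*(5) = -82; iterating: T(2)=-82, T(3)=-275, T(4)=-907, T(5)=-2996, T(6)=-9895, T(7)=-32681, T(8)=-107938, T(9)=-356495, T(10)=-1177423; answer -1177423
Stage 2: W1 = -1177423; d = 7; total draws C(13,3) = 286; complement C(6,3) = 20; favorable 286 - 20 = 266; P = 133/143; answer 133/143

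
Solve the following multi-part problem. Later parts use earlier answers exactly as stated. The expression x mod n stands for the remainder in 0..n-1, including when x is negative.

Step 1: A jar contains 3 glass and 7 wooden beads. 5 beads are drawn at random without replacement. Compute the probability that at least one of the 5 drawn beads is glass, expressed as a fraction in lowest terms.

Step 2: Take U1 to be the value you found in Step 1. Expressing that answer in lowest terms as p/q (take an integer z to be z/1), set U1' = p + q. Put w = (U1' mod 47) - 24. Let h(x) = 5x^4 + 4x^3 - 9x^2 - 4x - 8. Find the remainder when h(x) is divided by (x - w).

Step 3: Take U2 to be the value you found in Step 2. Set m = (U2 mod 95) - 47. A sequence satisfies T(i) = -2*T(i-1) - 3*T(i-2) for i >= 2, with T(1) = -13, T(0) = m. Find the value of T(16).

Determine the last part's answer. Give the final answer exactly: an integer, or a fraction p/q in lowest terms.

-259180

Step 1: total draws C(10,5) = 252; complement C(7,5) = 21; favorable 252 - 21 = 231; P = 11/12; answer 11/12
Step 2: U1 = 11/12; threaded value p + q = 23; w = -1; remainder = value at the root: 5*(-1)^4 + 4*(-1)^3 - 9*(-1)^2 - 4*(-1)^1 - 8 = (5) + (-4) + (-9) + (4) + (-8) = -12; answer -12
Step 3: U2 = -12; m = 36; T(2) = -2*(-13) - 3*(36) = -82; iterating: T(2)=-82, T(3)=203, T(4)=-160, T(5)=-289, T(6)=1058, T(7)=-1249, T(8)=-676, T(9)=5099, T(10)=-8170, T(11)=1043, T(12)=22424, T(13)=-47977, T(14)=28682, T(15)=86567, T(16)=-259180; answer -259180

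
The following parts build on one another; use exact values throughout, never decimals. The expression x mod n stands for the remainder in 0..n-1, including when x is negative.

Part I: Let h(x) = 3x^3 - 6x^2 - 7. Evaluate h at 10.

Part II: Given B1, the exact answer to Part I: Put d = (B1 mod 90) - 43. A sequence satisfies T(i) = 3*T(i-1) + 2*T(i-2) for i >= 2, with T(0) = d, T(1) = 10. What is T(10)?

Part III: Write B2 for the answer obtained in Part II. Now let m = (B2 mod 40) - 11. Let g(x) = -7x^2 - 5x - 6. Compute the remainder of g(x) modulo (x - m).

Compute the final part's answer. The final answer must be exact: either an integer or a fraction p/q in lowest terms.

-8

Part I: 3*(10)^3 - 6*(10)^2 - 7 = (3000) + (-600) + (-7) = 2393; answer 2393
Part II: B1 = 2393; d = 10; T(2) = 3*(10) + 2*(10) = 50; iterating: T(2)=50, T(3)=170, T(4)=610, T(5)=2170, T(6)=7730, T(7)=27530, T(8)=98050, T(9)=349210, T(10)=1243730; answer 1243730
Part III: B2 = 1243730; m = -1; remainder = value at the root: -7*(-1)^2 - 5*(-1)^1 - 6 = (-7) + (5) + (-6) = -8; answer -8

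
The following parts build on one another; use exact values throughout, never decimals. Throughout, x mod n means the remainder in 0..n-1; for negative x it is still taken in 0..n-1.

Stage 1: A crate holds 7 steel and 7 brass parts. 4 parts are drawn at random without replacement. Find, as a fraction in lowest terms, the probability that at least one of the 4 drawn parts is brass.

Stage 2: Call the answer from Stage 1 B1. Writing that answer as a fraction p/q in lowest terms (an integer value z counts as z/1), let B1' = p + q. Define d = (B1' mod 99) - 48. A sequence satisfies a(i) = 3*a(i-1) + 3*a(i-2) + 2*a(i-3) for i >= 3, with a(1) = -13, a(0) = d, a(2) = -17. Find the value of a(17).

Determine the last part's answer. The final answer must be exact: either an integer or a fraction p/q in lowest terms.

Stage 1: total draws C(14,4) = 1001; complement C(7,4) = 35; favorable 1001 - 35 = 966; P = 138/143; answer 138/143
Stage 2: B1 = 138/143; threaded value p + q = 281; d = 35; a(3) = 3*(-17) + 3*(-13) + 2*(35) = -20; iterating: a(3)=-20, a(4)=-137, a(5)=-505, a(6)=-1966, a(7)=-7687, a(8)=-29969, a(9)=-116900, a(10)=-455981, a(11)=-1778581, a(12)=-6937486, a(13)=-27060163, a(14)=-105550109, a(15)=-411705788, a(16)=-1605888017, a(17)=-6263881633; answer -6263881633

-6263881633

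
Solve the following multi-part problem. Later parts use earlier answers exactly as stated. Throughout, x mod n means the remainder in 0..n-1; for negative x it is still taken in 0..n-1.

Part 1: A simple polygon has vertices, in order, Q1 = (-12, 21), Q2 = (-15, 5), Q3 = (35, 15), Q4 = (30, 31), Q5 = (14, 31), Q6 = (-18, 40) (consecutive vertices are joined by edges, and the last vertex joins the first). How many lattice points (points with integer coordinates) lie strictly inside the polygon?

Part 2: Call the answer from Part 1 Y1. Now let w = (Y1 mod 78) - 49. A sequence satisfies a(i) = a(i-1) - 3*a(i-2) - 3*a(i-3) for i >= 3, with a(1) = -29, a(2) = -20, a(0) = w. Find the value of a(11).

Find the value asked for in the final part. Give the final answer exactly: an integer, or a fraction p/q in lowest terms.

Part 1: cross terms: (-12*5 - -15*21)=255, (-15*15 - 35*5)=-400, (35*31 - 30*15)=635, (30*31 - 14*31)=496, (14*40 - -18*31)=1118, (-18*21 - -12*40)=102; twice the area = |2206| = 2206; area = 1103; boundary points = 1 + 10 + 1 + 16 + 1 + 1 = 30; strictly interior points = area - boundary/2 + 1 = 1089; answer 1089
Part 2: Y1 = 1089; w = 26; a(3) = 1*(-20) - 3*(-29) - 3*(26) = -11; iterating: a(3)=-11, a(4)=136, a(5)=229, a(6)=-146, a(7)=-1241, a(8)=-1490, a(9)=2671, a(10)=10864, a(11)=7321; answer 7321

7321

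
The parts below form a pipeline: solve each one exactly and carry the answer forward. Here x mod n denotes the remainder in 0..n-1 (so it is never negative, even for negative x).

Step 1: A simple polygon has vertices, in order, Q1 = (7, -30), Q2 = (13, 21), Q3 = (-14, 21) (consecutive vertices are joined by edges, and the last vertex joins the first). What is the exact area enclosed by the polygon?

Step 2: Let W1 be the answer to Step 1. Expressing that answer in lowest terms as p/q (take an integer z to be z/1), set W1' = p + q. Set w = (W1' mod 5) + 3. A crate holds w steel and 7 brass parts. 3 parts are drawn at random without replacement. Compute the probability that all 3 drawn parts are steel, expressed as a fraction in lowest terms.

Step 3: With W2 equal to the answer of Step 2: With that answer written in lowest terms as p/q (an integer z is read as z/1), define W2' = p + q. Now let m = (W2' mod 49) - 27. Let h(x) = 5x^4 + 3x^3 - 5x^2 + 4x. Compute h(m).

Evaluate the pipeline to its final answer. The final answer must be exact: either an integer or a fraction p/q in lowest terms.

Step 1: cross terms: (7*21 - 13*-30)=537, (13*21 - -14*21)=567, (-14*-30 - 7*21)=273; twice the area = |1377| = 1377; area = 1377/2; answer 1377/2
Step 2: W1 = 1377/2; threaded value p + q = 1379; w = 7; total draws C(14,3) = 364; favorable C(7,3) = 35; P = 5/52; answer 5/52
Step 3: W2 = 5/52; threaded value p + q = 57; m = -19; 5*(-19)^4 + 3*(-19)^3 - 5*(-19)^2 + 4*(-19)^1 = (651605) + (-20577) + (-1805) + (-76) = 629147; answer 629147

629147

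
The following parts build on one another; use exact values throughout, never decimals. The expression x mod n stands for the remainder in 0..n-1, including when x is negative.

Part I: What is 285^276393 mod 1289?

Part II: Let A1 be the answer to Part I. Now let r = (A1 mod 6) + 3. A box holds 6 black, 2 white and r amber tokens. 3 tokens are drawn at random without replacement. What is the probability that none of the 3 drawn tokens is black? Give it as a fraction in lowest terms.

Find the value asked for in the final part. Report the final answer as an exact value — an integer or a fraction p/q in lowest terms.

Part I: squarings mod 1289: 285^1=285, 285^2=18, 285^4=324, 285^8=567, 285^16=528, 285^32=360, 285^64=700, 285^128=180, 285^256=175, 285^512=978, 285^1024=46, 285^2048=827, 285^4096=759, 285^8192=1187, 285^16384=92, 285^32768=730, 285^65536=543, 285^131072=957, 285^262144=659; 285^276393 = 285^1 * 285^8 * 285^32 * 285^128 * 285^256 * 285^512 * 285^1024 * 285^4096 * 285^8192 * 285^262144 = 1097 (mod 1289); answer 1097
Part II: A1 = 1097; r = 8; total draws C(16,3) = 560; favorable C(10,3) = 120; P = 3/14; answer 3/14

3/14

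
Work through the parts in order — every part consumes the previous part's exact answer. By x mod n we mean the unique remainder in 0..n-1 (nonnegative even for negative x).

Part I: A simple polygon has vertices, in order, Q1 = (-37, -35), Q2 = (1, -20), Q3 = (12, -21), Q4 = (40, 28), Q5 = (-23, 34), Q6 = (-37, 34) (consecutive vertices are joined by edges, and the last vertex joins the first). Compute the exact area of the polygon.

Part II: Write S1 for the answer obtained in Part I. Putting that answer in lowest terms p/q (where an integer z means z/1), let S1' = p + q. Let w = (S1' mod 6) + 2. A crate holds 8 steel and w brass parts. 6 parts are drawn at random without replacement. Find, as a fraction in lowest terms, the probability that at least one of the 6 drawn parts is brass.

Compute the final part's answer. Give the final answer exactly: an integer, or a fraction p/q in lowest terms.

711/715

Part I: cross terms: (-37*-20 - 1*-35)=775, (1*-21 - 12*-20)=219, (12*28 - 40*-21)=1176, (40*34 - -23*28)=2004, (-23*34 - -37*34)=476, (-37*-35 - -37*34)=2553; twice the area = |7203| = 7203; area = 7203/2; answer 7203/2
Part II: S1 = 7203/2; threaded value p + q = 7205; w = 7; total draws C(15,6) = 5005; complement C(8,6) = 28; favorable 5005 - 28 = 4977; P = 711/715; answer 711/715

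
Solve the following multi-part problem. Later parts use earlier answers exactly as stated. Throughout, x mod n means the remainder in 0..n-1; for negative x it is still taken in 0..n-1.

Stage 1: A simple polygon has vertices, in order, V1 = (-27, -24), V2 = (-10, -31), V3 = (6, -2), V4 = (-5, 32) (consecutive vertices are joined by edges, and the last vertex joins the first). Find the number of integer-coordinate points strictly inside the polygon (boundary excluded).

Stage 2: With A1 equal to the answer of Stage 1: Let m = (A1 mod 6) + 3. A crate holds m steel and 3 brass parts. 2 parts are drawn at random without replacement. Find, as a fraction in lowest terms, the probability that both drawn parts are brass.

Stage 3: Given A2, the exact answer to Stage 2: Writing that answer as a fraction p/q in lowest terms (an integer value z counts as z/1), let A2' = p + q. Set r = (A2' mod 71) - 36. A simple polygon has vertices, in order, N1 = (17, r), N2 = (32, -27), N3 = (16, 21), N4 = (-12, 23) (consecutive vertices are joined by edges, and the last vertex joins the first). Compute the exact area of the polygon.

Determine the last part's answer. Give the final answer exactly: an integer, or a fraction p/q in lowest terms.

47

Stage 1: cross terms: (-27*-31 - -10*-24)=597, (-10*-2 - 6*-31)=206, (6*32 - -5*-2)=182, (-5*-24 - -27*32)=984; twice the area = |1969| = 1969; area = 1969/2; boundary points = 1 + 1 + 1 + 2 = 5; strictly interior points = area - boundary/2 + 1 = 983; answer 983
Stage 2: A1 = 983; m = 8; total draws C(11,2) = 55; favorable C(3,2) = 3; P = 3/55; answer 3/55
Stage 3: A2 = 3/55; threaded value p + q = 58; r = 22; cross terms: (17*-27 - 32*22)=-1163, (32*21 - 16*-27)=1104, (16*23 - -12*21)=620, (-12*22 - 17*23)=-655; twice the area = |-94| = 94; area = 47; answer 47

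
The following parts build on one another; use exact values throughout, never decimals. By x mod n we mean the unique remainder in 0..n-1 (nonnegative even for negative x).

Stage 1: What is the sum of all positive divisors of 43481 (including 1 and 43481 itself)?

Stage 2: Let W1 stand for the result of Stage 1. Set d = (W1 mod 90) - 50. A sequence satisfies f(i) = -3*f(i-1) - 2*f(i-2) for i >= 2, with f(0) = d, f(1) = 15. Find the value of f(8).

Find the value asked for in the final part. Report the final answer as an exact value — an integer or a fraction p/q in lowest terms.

5827

Stage 1: 43481 is prime, so its only divisors are 1 and 43481; sigma = 1 + 43481 = 43482; answer 43482
Stage 2: W1 = 43482; d = -38; f(2) = -3*(15) - 2*(-38) = 31; iterating: f(2)=31, f(3)=-123, f(4)=307, f(5)=-675, f(6)=1411, f(7)=-2883, f(8)=5827; answer 5827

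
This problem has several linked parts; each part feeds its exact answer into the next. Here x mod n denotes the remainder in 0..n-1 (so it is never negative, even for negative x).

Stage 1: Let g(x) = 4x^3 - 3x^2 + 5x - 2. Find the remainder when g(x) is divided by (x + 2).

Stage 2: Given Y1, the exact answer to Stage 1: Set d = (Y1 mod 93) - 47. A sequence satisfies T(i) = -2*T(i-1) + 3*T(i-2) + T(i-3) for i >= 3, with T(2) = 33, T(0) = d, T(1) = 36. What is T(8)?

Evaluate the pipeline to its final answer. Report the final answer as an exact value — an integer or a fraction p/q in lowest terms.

Stage 1: remainder = value at the root: 4*(-2)^3 - 3*(-2)^2 + 5*(-2)^1 - 2 = (-32) + (-12) + (-10) + (-2) = -56; answer -56
Stage 2: Y1 = -56; d = -10; T(3) = -2*(33) + 3*(36) + 1*(-10) = 32; iterating: T(3)=32, T(4)=71, T(5)=-13, T(6)=271, T(7)=-510, T(8)=1820; answer 1820

1820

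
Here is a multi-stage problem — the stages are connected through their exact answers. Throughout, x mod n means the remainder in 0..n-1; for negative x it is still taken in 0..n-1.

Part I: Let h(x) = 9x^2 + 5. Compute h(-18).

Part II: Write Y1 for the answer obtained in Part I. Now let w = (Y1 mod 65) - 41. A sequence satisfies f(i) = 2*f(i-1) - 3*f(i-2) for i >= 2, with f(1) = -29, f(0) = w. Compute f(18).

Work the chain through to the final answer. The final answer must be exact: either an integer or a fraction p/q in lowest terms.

646970

Part I: 9*(-18)^2 + 5 = (2916) + (5) = 2921; answer 2921
Part II: Y1 = 2921; w = 20; f(2) = 2*(-29) - 3*(20) = -118; iterating: f(2)=-118, f(3)=-149, f(4)=56, f(5)=559, f(6)=950, f(7)=223, f(8)=-2404, f(9)=-5477, f(10)=-3742, f(11)=8947, f(12)=29120, f(13)=31399, f(14)=-24562, f(15)=-143321, f(16)=-212956, f(17)=4051, f(18)=646970; answer 646970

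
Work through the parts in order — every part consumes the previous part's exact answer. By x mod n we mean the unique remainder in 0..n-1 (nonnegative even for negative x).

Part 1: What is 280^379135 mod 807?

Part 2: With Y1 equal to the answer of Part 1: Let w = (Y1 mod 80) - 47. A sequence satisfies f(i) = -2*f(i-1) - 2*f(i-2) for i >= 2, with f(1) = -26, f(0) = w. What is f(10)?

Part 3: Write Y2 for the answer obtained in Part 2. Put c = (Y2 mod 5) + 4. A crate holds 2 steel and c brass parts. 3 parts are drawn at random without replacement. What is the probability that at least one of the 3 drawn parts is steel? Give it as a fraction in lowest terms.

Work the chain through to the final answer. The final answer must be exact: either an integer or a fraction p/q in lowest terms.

7/12

Part 1: squarings mod 807: 280^1=280, 280^2=121, 280^4=115, 280^8=313, 280^16=322, 280^32=388, 280^64=442, 280^128=70, 280^256=58, 280^512=136, 280^1024=742, 280^2048=190, 280^4096=592, 280^8192=226, 280^16384=235, 280^32768=349, 280^65536=751, 280^131072=715, 280^262144=394; 280^379135 = 280^1 * 280^2 * 280^4 * 280^8 * 280^16 * 280^32 * 280^64 * 280^128 * 280^2048 * 280^16384 * 280^32768 * 280^65536 * 280^262144 = 244 (mod 807); answer 244
Part 2: Y1 = 244; w = -43; f(2) = -2*(-26) - 2*(-43) = 138; iterating: f(2)=138, f(3)=-224, f(4)=172, f(5)=104, f(6)=-552, f(7)=896, f(8)=-688, f(9)=-416, f(10)=2208; answer 2208
Part 3: Y2 = 2208; c = 7; total draws C(9,3) = 84; complement C(7,3) = 35; favorable 84 - 35 = 49; P = 7/12; answer 7/12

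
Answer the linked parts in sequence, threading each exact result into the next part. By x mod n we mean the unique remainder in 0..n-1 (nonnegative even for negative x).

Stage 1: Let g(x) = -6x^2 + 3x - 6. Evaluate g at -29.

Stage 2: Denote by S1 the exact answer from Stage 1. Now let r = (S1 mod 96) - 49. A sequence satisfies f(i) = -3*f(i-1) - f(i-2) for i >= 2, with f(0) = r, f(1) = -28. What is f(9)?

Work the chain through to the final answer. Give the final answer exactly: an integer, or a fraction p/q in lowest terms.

-76300

Stage 1: -6*(-29)^2 + 3*(-29)^1 - 6 = (-5046) + (-87) + (-6) = -5139; answer -5139
Stage 2: S1 = -5139; r = -4; f(2) = -3*(-28) - 1*(-4) = 88; iterating: f(2)=88, f(3)=-236, f(4)=620, f(5)=-1624, f(6)=4252, f(7)=-11132, f(8)=29144, f(9)=-76300; answer -76300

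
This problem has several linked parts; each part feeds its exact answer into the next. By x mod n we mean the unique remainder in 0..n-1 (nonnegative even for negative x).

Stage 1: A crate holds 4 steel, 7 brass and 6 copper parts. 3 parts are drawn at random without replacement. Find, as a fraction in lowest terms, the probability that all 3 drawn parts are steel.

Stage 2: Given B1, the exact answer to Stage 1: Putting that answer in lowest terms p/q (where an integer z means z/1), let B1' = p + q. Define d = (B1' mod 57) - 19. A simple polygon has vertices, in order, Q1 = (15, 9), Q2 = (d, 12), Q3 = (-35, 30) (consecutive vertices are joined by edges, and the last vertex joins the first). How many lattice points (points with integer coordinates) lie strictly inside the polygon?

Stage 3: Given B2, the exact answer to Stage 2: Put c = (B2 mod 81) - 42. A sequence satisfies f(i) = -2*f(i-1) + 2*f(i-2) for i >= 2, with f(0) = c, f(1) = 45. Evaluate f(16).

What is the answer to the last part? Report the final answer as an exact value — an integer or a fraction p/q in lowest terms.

Stage 1: total draws C(17,3) = 680; favorable C(4,3) = 4; P = 1/170; answer 1/170
Stage 2: B1 = 1/170; threaded value p + q = 171; d = -19; cross terms: (15*12 - -19*9)=351, (-19*30 - -35*12)=-150, (-35*9 - 15*30)=-765; twice the area = |-564| = 564; area = 282; boundary points = 1 + 2 + 1 = 4; strictly interior points = area - boundary/2 + 1 = 281; answer 281
Stage 3: B2 = 281; c = -4; f(2) = -2*(45) + 2*(-4) = -98; iterating: f(2)=-98, f(3)=286, f(4)=-768, f(5)=2108, f(6)=-5752, f(7)=15720, f(8)=-42944, f(9)=117328, f(10)=-320544, f(11)=875744, f(12)=-2392576, f(13)=6536640, f(14)=-17858432, f(15)=48790144, f(16)=-133297152; answer -133297152

-133297152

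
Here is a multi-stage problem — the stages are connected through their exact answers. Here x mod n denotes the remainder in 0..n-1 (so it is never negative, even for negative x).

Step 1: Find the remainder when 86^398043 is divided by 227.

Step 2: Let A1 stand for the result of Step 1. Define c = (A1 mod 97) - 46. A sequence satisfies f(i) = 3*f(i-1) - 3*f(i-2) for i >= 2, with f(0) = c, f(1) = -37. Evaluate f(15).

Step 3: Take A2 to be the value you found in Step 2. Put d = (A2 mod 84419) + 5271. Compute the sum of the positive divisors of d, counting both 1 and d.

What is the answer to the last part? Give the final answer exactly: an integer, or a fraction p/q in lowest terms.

216008

Step 1: squarings mod 227: 86^1=86, 86^2=132, 86^4=172, 86^8=74, 86^16=28, 86^32=103, 86^64=167, 86^128=195, 86^256=116, 86^512=63, 86^1024=110, 86^2048=69, 86^4096=221, 86^8192=36, 86^16384=161, 86^32768=43, 86^65536=33, 86^131072=181, 86^262144=73; 86^398043 = 86^1 * 86^2 * 86^8 * 86^16 * 86^64 * 86^128 * 86^512 * 86^4096 * 86^131072 * 86^262144 = 145 (mod 227); answer 145
Step 2: A1 = 145; c = 2; f(2) = 3*(-37) - 3*(2) = -117; iterating: f(2)=-117, f(3)=-240, f(4)=-369, f(5)=-387, f(6)=-54, f(7)=999, f(8)=3159, f(9)=6480, f(10)=9963, f(11)=10449, f(12)=1458, f(13)=-26973, f(14)=-85293, f(15)=-174960; answer -174960
Step 3: A2 = -174960; d = 83568; 83568 = 2^4 * 3 * 1741; sigma = (1 + 2 + 4 + 8 + 16) * (1 + 3) * (1 + 1741) = 31 * 4 * 1742 = 216008; answer 216008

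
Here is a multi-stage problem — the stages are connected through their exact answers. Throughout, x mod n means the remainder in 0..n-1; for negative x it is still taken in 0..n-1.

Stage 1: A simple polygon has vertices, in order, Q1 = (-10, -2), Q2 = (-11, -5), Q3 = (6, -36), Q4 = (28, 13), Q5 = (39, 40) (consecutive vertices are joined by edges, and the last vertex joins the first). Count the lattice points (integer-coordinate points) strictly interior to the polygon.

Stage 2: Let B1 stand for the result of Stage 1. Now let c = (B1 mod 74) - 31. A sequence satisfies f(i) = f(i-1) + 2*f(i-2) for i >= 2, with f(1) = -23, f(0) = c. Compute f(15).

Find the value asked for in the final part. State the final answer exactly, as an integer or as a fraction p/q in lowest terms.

Stage 1: cross terms: (-10*-5 - -11*-2)=28, (-11*-36 - 6*-5)=426, (6*13 - 28*-36)=1086, (28*40 - 39*13)=613, (39*-2 - -10*40)=322; twice the area = |2475| = 2475; area = 2475/2; boundary points = 1 + 1 + 1 + 1 + 7 = 11; strictly interior points = area - boundary/2 + 1 = 1233; answer 1233
Stage 2: B1 = 1233; c = 18; f(2) = 1*(-23) + 2*(18) = 13; iterating: f(2)=13, f(3)=-33, f(4)=-7, f(5)=-73, f(6)=-87, f(7)=-233, f(8)=-407, f(9)=-873, f(10)=-1687, f(11)=-3433, f(12)=-6807, f(13)=-13673, f(14)=-27287, f(15)=-54633; answer -54633

-54633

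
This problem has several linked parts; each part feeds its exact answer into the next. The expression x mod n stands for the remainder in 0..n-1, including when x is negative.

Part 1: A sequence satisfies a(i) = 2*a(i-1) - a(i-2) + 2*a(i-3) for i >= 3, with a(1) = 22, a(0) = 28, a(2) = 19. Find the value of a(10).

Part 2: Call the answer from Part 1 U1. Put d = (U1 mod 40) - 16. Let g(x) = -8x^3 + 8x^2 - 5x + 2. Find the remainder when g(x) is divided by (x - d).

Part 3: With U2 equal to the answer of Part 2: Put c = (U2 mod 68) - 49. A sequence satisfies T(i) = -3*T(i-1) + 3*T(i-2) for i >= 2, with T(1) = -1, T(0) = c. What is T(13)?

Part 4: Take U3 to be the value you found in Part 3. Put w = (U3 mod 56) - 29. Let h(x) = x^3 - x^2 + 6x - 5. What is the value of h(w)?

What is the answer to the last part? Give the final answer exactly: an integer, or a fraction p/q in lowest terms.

11

Part 1: a(3) = 2*(19) - 1*(22) + 2*(28) = 72; iterating: a(3)=72, a(4)=169, a(5)=304, a(6)=583, a(7)=1200, a(8)=2425, a(9)=4816, a(10)=9607; answer 9607
Part 2: U1 = 9607; d = -9; remainder = value at the root: -8*(-9)^3 + 8*(-9)^2 - 5*(-9)^1 + 2 = (5832) + (648) + (45) + (2) = 6527; answer 6527
Part 3: U2 = 6527; c = 18; T(2) = -3*(-1) + 3*(18) = 57; iterating: T(2)=57, T(3)=-174, T(4)=693, T(5)=-2601, T(6)=9882, T(7)=-37449, T(8)=141993, T(9)=-538326, T(10)=2040957, T(11)=-7737849, T(12)=29336418, T(13)=-111222801; answer -111222801
Part 4: U3 = -111222801; w = 2; 1*(2)^3 - 1*(2)^2 + 6*(2)^1 - 5 = (8) + (-4) + (12) + (-5) = 11; answer 11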